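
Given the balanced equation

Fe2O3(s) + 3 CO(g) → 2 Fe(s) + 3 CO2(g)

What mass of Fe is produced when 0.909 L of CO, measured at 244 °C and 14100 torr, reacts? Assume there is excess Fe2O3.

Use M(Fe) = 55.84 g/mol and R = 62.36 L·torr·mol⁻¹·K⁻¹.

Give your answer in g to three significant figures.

14.8 g

n(CO) = PV/RT = (14100 × 0.909) / (62.36 × 517.15) = 0.3974 mol
n(Fe) = (2/3) × 0.3974 = 0.2649 mol
m(Fe) = 0.2649 × 55.84 = 14.79 g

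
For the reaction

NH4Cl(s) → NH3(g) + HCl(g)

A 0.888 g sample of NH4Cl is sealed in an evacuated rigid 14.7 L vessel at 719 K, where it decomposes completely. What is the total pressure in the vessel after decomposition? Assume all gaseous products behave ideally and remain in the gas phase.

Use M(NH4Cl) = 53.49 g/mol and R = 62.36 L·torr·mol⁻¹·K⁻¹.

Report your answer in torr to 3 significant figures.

101 torr

n(NH4Cl) = 0.888 / 53.49 = 0.01660 mol
n(gas produced) = (2/1) × 0.01660 = 0.03320 mol
P = nRT/V = 0.03320 × 62.36 × 719 / 14.7 = 101.3 torr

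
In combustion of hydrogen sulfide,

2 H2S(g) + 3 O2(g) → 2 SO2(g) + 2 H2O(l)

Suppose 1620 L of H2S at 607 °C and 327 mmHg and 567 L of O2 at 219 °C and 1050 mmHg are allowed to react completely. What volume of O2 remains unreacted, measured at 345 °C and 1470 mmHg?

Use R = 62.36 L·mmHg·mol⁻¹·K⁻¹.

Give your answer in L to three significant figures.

129 L

n(H2S) = PV/RT = (327 × 1620) / (62.36 × 880.15) = 9.652 mol
n(O2) = PV/RT = (1050 × 567) / (62.36 × 492.15) = 19.40 mol
For 9.652 mol H2S, stoichiometry requires (3/2) × 9.652 = 14.48 mol O2; 19.40 mol is available, so H2S is limiting.
n(O2) consumed = (3/2) × 9.652 = 14.48 mol; remaining = 19.40 − 14.48 = 4.920 mol
V(O2) = nRT/P = 4.920 × 62.36 × 618.15 / 1470 = 129.0 L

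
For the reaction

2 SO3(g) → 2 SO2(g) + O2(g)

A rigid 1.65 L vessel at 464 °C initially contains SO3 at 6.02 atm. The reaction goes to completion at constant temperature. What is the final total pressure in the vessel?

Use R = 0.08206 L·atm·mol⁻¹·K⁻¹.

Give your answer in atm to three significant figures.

Since T and V are fixed, P_final/P_initial = n_final/n_initial = 3/2.
P_final = (3/2) × 6.02 = 9.030 atm

9.03 atm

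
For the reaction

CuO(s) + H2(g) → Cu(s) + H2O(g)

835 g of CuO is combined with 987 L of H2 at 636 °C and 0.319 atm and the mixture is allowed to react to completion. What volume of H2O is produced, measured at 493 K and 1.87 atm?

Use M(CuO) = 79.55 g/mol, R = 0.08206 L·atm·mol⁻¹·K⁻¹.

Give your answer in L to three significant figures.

n(CuO) = 835 / 79.55 = 10.50 mol
n(H2) = PV/RT = (0.319 × 987) / (0.08206 × 909.15) = 4.220 mol
For 10.50 mol CuO, stoichiometry requires (1/1) × 10.50 = 10.50 mol H2; 4.220 mol is available, so H2 is limiting.
n(H2O) = (1/1) × 4.220 = 4.220 mol
V(H2O) = nRT/P = 4.220 × 0.08206 × 493 / 1.87 = 91.30 L

91.3 L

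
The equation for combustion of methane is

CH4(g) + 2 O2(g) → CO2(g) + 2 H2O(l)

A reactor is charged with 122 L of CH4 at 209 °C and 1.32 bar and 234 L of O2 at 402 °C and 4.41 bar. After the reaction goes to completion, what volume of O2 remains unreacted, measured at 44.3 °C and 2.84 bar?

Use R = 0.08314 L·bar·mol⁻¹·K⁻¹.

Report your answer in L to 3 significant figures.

96.2 L

n(CH4) = PV/RT = (1.32 × 122) / (0.08314 × 482.15) = 4.017 mol
n(O2) = PV/RT = (4.41 × 234) / (0.08314 × 675.15) = 18.38 mol
For 4.017 mol CH4, stoichiometry requires (2/1) × 4.017 = 8.034 mol O2; 18.38 mol is available, so CH4 is limiting.
n(O2) consumed = (2/1) × 4.017 = 8.034 mol; remaining = 18.38 − 8.034 = 10.35 mol
V(O2) = nRT/P = 10.35 × 0.08314 × 317.45 / 2.84 = 96.19 L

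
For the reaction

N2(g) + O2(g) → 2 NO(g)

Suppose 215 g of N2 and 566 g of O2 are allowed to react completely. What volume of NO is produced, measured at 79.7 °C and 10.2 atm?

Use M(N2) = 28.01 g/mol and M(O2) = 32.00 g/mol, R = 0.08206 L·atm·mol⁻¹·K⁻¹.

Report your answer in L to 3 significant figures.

43.6 L

n(N2) = 215 / 28.01 = 7.676 mol
n(O2) = 566 / 32.00 = 17.69 mol
For 7.676 mol N2, stoichiometry requires (1/1) × 7.676 = 7.676 mol O2; 17.69 mol is available, so N2 is limiting.
n(NO) = (2/1) × 7.676 = 15.35 mol
V(NO) = nRT/P = 15.35 × 0.08206 × 352.85 / 10.2 = 43.57 L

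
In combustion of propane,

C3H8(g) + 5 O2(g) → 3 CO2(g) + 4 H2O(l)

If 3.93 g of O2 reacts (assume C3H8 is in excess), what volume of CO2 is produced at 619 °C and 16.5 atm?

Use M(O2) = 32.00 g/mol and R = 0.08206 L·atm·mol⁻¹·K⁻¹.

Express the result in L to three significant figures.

n(O2) = 3.930 / 32.00 = 0.1228 mol
n(CO2) = (3/5) × 0.1228 = 0.07368 mol
V = nRT/P = 0.07368 × 0.08206 × 892.15 / 16.5 = 0.3269 L

0.327 L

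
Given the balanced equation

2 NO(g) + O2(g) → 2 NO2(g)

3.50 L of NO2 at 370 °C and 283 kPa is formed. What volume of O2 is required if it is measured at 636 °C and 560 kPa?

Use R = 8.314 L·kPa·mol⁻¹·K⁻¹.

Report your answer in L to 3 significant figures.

n(NO2) = PV/RT = (283 × 3.50) / (8.314 × 643.15) = 0.1852 mol
n(O2) = (1/2) × 0.1852 = 0.09260 mol
V = nRT/P = 0.09260 × 8.314 × 909.15 / 560 = 1.250 L

1.25 L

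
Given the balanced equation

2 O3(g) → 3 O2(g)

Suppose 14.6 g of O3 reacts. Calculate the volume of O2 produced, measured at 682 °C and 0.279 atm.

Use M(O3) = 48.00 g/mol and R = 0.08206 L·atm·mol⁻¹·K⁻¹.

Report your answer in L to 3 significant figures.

n(O3) = 14.60 / 48.00 = 0.3042 mol
n(O2) = (3/2) × 0.3042 = 0.4563 mol
V = nRT/P = 0.4563 × 0.08206 × 955.15 / 0.279 = 128.2 L

128 L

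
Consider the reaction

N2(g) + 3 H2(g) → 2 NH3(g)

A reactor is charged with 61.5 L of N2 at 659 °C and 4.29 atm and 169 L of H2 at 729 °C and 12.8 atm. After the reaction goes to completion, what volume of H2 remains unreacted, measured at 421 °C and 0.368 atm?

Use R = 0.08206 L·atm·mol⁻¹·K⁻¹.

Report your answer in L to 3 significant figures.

n(N2) = PV/RT = (4.29 × 61.5) / (0.08206 × 932.15) = 3.449 mol
n(H2) = PV/RT = (12.8 × 169) / (0.08206 × 1002.15) = 26.30 mol
For 3.449 mol N2, stoichiometry requires (3/1) × 3.449 = 10.35 mol H2; 26.30 mol is available, so N2 is limiting.
n(H2) consumed = (3/1) × 3.449 = 10.35 mol; remaining = 26.30 − 10.35 = 15.95 mol
V(H2) = nRT/P = 15.95 × 0.08206 × 694.15 / 0.368 = 2469 L

2470 L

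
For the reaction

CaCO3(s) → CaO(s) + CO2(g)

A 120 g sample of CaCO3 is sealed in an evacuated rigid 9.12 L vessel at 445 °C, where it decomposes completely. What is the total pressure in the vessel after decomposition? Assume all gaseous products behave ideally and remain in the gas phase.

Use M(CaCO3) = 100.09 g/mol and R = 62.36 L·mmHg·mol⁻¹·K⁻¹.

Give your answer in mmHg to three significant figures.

n(CaCO3) = 120 / 100.09 = 1.199 mol
n(gas produced) = (1/1) × 1.199 = 1.199 mol
P = nRT/V = 1.199 × 62.36 × 718.15 / 9.12 = 5888 mmHg

5890 mmHg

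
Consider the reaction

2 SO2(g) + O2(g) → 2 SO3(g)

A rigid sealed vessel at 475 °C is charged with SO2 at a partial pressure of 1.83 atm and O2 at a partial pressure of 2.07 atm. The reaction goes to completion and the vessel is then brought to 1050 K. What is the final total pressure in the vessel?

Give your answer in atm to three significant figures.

At constant V, partial pressures at 475 °C are proportional to moles, so apply stoichiometry directly to pressures.
P(O2) required for 1.83 atm of SO2 = (1/2) × 1.83 = 0.9150 atm; available 2.07 atm, so SO2 is limiting.
P(O2) remaining = 2.07 − (1/2) × 1.83 = 1.155 atm
P(gaseous products) = (2)/2 × 1.83 = 1.830 atm
P_total at 475 °C = 1.155 + 1.830 = 2.985 atm
Scaling to 1050 K: P = 2.985 × 1050/748.15 = 4.189 atm

4.19 atm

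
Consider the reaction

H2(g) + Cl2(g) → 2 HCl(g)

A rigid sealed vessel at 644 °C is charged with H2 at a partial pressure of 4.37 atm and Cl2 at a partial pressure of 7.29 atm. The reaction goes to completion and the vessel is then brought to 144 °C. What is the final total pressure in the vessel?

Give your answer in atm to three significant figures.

At constant V, partial pressures at 644 °C are proportional to moles, so apply stoichiometry directly to pressures.
P(Cl2) required for 4.37 atm of H2 = (1/1) × 4.37 = 4.370 atm; available 7.29 atm, so H2 is limiting.
P(Cl2) remaining = 7.29 − (1/1) × 4.37 = 2.920 atm
P(gaseous products) = (2)/1 × 4.37 = 8.740 atm
P_total at 644 °C = 2.920 + 8.740 = 11.66 atm
Scaling to 144 °C: P = 11.66 × 417.15/917.15 = 5.303 atm

5.30 atm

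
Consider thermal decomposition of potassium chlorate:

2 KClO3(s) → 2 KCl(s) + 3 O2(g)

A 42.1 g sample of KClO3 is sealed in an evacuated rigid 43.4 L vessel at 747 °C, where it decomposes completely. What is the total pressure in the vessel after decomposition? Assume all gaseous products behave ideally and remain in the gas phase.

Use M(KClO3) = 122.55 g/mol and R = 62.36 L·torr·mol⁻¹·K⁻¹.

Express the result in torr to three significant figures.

n(KClO3) = 42.1 / 122.55 = 0.3435 mol
n(gas produced) = (3/2) × 0.3435 = 0.5152 mol
P = nRT/V = 0.5152 × 62.36 × 1020.15 / 43.4 = 755.2 torr

755 torr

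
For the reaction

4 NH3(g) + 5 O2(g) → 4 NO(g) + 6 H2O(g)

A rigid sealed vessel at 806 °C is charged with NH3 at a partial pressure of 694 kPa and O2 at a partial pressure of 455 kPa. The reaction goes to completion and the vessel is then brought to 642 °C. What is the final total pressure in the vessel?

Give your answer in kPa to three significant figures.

1050 kPa

At constant V, partial pressures at 806 °C are proportional to moles, so apply stoichiometry directly to pressures.
P(O2) required for 694 kPa of NH3 = (5/4) × 694 = 867.5 kPa; available 455 kPa, so O2 is limiting.
P(NH3) remaining = 694 − (4/5) × 455 = 330.0 kPa
P(gaseous products) = (4+6)/5 × 455 = 910.0 kPa
P_total at 806 °C = 330.0 + 910.0 = 1240 kPa
Scaling to 642 °C: P = 1240 × 915.15/1079.15 = 1052 kPa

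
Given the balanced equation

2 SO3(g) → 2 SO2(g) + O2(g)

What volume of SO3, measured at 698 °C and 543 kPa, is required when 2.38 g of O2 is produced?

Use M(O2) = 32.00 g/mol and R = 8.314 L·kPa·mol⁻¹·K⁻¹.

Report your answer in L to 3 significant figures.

n(O2) = 2.380 / 32.00 = 0.07437 mol
n(SO3) = (2/1) × 0.07437 = 0.1487 mol
V = nRT/P = 0.1487 × 8.314 × 971.15 / 543 = 2.211 L

2.21 L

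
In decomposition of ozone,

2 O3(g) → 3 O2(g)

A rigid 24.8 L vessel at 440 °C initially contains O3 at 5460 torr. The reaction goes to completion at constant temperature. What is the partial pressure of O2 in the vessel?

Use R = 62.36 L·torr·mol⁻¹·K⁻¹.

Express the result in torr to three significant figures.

n(O3)₀ = PV/RT = (5460 × 24.8) / (62.36 × 713.15) = 3.045 mol
n(O2) = (3/2) × 3.045 = 4.567 mol
P(O2) = nRT/V = 4.567 × 62.36 × 713.15 / 24.8 = 8190 torr

8190 torr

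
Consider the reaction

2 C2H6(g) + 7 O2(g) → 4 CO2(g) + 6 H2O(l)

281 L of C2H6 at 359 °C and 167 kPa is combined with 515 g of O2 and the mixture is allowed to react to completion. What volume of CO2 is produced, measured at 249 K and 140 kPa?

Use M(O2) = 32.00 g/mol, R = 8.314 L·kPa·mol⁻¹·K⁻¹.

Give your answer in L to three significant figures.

n(C2H6) = PV/RT = (167 × 281) / (8.314 × 632.15) = 8.929 mol
n(O2) = 515 / 32.00 = 16.09 mol
For 8.929 mol C2H6, stoichiometry requires (7/2) × 8.929 = 31.25 mol O2; 16.09 mol is available, so O2 is limiting.
n(CO2) = (4/7) × 16.09 = 9.194 mol
V(CO2) = nRT/P = 9.194 × 8.314 × 249 / 140 = 136.0 L

136 L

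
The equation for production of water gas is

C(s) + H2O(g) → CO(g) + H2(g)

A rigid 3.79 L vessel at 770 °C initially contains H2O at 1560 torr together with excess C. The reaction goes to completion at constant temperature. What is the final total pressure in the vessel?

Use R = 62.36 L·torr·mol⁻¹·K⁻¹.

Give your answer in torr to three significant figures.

3120 torr

Rigid vessel, constant T ⇒ P scales with total gas moles (1 → 2).
P_final = (2/1) × 1560 = 3120 torr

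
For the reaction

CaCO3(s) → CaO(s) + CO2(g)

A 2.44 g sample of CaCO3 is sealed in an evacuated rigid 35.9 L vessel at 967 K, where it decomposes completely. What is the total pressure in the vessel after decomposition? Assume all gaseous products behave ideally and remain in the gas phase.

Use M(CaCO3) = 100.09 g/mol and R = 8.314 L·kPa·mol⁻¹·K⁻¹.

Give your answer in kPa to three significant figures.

5.46 kPa

n(CaCO3) = 2.44 / 100.09 = 0.02438 mol
n(gas produced) = (1/1) × 0.02438 = 0.02438 mol
P = nRT/V = 0.02438 × 8.314 × 967 / 35.9 = 5.460 kPa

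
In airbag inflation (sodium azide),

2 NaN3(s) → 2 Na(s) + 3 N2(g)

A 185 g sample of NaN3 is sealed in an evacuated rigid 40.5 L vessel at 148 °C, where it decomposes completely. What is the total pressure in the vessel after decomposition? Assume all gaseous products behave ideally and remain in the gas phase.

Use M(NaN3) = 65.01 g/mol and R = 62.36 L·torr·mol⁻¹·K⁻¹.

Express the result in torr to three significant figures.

2770 torr

n(NaN3) = 185 / 65.01 = 2.846 mol
n(gas produced) = (3/2) × 2.846 = 4.269 mol
P = nRT/V = 4.269 × 62.36 × 421.15 / 40.5 = 2768 torr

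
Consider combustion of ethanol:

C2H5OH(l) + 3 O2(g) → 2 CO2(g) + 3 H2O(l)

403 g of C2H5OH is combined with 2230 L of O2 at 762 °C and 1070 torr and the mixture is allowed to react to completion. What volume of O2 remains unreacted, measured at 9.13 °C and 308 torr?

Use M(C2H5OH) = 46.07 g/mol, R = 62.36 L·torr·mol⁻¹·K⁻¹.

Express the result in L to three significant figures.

n(C2H5OH) = 403 / 46.07 = 8.748 mol
n(O2) = PV/RT = (1070 × 2230) / (62.36 × 1035.15) = 36.96 mol
For 8.748 mol C2H5OH, stoichiometry requires (3/1) × 8.748 = 26.24 mol O2; 36.96 mol is available, so C2H5OH is limiting.
n(O2) consumed = (3/1) × 8.748 = 26.24 mol; remaining = 36.96 − 26.24 = 10.72 mol
V(O2) = nRT/P = 10.72 × 62.36 × 282.28 / 308 = 612.7 L

613 L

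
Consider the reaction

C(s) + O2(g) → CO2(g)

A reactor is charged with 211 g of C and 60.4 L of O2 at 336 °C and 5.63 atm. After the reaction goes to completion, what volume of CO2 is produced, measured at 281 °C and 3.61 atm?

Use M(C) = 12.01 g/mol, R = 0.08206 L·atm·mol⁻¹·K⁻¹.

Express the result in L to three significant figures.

85.7 L

n(C) = 211 / 12.01 = 17.57 mol
n(O2) = PV/RT = (5.63 × 60.4) / (0.08206 × 609.15) = 6.803 mol
For 17.57 mol C, stoichiometry requires (1/1) × 17.57 = 17.57 mol O2; 6.803 mol is available, so O2 is limiting.
n(CO2) = (1/1) × 6.803 = 6.803 mol
V(CO2) = nRT/P = 6.803 × 0.08206 × 554.15 / 3.61 = 85.69 L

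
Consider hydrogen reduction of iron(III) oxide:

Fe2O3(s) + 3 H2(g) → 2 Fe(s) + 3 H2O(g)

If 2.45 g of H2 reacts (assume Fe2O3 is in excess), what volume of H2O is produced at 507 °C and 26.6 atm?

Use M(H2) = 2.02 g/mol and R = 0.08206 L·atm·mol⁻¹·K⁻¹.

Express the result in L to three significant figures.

n(H2) = 2.450 / 2.02 = 1.213 mol
n(H2O) = (3/3) × 1.213 = 1.213 mol
V = nRT/P = 1.213 × 0.08206 × 780.15 / 26.6 = 2.919 L

2.92 L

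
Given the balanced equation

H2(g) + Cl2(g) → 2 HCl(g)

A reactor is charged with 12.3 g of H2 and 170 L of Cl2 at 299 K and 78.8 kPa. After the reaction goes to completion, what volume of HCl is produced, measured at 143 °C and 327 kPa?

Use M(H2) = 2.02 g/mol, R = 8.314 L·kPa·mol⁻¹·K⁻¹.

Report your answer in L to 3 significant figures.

n(H2) = 12.3 / 2.02 = 6.089 mol
n(Cl2) = PV/RT = (78.8 × 170) / (8.314 × 299) = 5.389 mol
For 6.089 mol H2, stoichiometry requires (1/1) × 6.089 = 6.089 mol Cl2; 5.389 mol is available, so Cl2 is limiting.
n(HCl) = (2/1) × 5.389 = 10.78 mol
V(HCl) = nRT/P = 10.78 × 8.314 × 416.15 / 327 = 114.1 L

114 L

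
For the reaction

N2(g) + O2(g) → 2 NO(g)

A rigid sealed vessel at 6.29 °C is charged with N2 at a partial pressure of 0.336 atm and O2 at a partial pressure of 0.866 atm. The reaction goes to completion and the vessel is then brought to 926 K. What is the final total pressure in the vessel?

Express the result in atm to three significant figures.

3.98 atm

Because the vessel is rigid and T is held at 6.29 °C, work the stoichiometry in partial pressures (P_i = n_iRT/V).
P(O2) required for 0.336 atm of N2 = (1/1) × 0.336 = 0.3360 atm; available 0.866 atm, so N2 is limiting.
P(O2) remaining = 0.866 − (1/1) × 0.336 = 0.5300 atm
P(gaseous products) = (2)/1 × 0.336 = 0.6720 atm
P_total at 6.29 °C = 0.5300 + 0.6720 = 1.202 atm
Scaling to 926 K: P = 1.202 × 926/279.44 = 3.983 atm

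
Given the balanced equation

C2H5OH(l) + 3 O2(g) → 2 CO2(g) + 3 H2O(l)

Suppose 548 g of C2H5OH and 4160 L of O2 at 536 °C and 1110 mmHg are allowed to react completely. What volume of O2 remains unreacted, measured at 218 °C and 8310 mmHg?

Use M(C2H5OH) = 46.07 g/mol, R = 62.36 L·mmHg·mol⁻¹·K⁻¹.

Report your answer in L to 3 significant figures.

206 L

n(C2H5OH) = 548 / 46.07 = 11.89 mol
n(O2) = PV/RT = (1110 × 4160) / (62.36 × 809.15) = 91.51 mol
For 11.89 mol C2H5OH, stoichiometry requires (3/1) × 11.89 = 35.67 mol O2; 91.51 mol is available, so C2H5OH is limiting.
n(O2) consumed = (3/1) × 11.89 = 35.67 mol; remaining = 91.51 − 35.67 = 55.84 mol
V(O2) = nRT/P = 55.84 × 62.36 × 491.15 / 8310 = 205.8 L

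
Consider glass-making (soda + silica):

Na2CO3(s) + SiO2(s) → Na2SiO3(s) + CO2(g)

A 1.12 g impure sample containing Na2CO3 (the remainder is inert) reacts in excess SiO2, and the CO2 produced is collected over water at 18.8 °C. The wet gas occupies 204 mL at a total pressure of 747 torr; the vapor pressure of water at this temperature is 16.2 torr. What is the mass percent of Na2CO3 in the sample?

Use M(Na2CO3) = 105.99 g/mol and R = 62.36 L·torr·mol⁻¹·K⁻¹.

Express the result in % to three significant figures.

77.5 %

P(CO2) = 747 − 16.2 = 730.8 torr
n(CO2) = PV/RT = (730.8 × 0.2040) / (62.36 × 291.95) = 0.008189 mol
n(Na2CO3) = (1/1) × 0.008189 = 0.008189 mol
m(Na2CO3) = 0.008189 × 105.99 = 0.8680 g
%Na2CO3 = 0.8680 / 1.12 × 100 = 77.50%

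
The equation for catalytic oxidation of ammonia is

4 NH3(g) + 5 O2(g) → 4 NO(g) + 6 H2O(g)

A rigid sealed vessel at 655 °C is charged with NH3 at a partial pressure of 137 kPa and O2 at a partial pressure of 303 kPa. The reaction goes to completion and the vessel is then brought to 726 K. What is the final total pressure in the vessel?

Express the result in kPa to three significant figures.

371 kPa

With V and T fixed, P_i ∝ n_i, so the mole ratios apply directly to partial pressures at 655 °C.
P(O2) required for 137 kPa of NH3 = (5/4) × 137 = 171.2 kPa; available 303 kPa, so NH3 is limiting.
P(O2) remaining = 303 − (5/4) × 137 = 131.8 kPa
P(gaseous products) = (4+6)/4 × 137 = 342.5 kPa
P_total at 655 °C = 131.8 + 342.5 = 474.3 kPa
Scaling to 726 K: P = 474.3 × 726/928.15 = 371.0 kPa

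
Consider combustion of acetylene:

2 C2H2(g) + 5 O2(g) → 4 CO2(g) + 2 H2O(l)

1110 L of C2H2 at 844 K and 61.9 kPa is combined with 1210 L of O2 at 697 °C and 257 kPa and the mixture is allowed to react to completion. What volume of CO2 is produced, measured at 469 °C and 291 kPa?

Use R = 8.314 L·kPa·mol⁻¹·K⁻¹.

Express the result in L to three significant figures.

415 L

n(C2H2) = PV/RT = (61.9 × 1110) / (8.314 × 844) = 9.792 mol
n(O2) = PV/RT = (257 × 1210) / (8.314 × 970.15) = 38.55 mol
For 9.792 mol C2H2, stoichiometry requires (5/2) × 9.792 = 24.48 mol O2; 38.55 mol is available, so C2H2 is limiting.
n(CO2) = (4/2) × 9.792 = 19.58 mol
V(CO2) = nRT/P = 19.58 × 8.314 × 742.15 / 291 = 415.2 L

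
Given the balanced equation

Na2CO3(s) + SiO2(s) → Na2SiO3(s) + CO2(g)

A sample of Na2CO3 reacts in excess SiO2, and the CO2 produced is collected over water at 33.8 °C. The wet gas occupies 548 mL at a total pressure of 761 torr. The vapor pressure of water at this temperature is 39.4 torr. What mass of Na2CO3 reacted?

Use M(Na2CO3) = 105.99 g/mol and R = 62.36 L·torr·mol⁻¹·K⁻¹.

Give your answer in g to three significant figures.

2.19 g

P(CO2) = 761 − 39.4 = 721.6 torr
n(CO2) = PV/RT = (721.6 × 0.5480) / (62.36 × 306.95) = 0.02066 mol
n(Na2CO3) = (1/1) × 0.02066 = 0.02066 mol
m(Na2CO3) = 0.02066 × 105.99 = 2.190 g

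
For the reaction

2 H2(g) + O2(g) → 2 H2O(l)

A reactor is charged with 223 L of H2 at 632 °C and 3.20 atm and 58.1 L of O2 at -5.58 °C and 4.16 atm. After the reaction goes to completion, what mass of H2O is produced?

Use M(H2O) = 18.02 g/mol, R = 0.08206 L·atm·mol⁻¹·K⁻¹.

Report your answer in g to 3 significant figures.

n(H2) = PV/RT = (3.20 × 223) / (0.08206 × 905.15) = 9.607 mol
n(O2) = PV/RT = (4.16 × 58.1) / (0.08206 × 267.57) = 11.01 mol
For 9.607 mol H2, stoichiometry requires (1/2) × 9.607 = 4.803 mol O2; 11.01 mol is available, so H2 is limiting.
n(H2O) = (2/2) × 9.607 = 9.607 mol
m(H2O) = 9.607 × 18.02 = 173.1 g

173 g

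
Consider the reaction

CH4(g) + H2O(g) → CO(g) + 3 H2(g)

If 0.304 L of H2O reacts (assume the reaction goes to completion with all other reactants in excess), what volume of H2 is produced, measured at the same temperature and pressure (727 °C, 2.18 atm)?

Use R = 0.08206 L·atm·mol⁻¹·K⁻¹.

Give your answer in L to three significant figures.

At constant T and P, gas volumes are in the mole ratio: V(H2) = (3/1) × 0.304 = 0.9120 L

0.912 L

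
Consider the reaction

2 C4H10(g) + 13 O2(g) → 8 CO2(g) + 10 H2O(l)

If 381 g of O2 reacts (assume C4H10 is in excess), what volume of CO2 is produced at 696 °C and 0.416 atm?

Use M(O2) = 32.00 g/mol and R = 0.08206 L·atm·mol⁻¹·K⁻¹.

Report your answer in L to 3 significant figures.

1400 L

n(O2) = 381.0 / 32.00 = 11.91 mol
n(CO2) = (8/13) × 11.91 = 7.329 mol
V = nRT/P = 7.329 × 0.08206 × 969.15 / 0.416 = 1401 L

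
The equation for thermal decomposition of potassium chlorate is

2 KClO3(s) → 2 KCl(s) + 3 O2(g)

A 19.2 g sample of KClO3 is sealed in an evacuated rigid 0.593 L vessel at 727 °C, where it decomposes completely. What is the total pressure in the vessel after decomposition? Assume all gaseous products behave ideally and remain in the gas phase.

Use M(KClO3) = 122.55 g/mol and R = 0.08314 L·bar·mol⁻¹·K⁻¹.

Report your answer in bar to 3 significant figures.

33.0 bar

n(KClO3) = 19.2 / 122.55 = 0.1567 mol
n(gas produced) = (3/2) × 0.1567 = 0.2351 mol
P = nRT/V = 0.2351 × 0.08314 × 1000.15 / 0.593 = 32.97 bar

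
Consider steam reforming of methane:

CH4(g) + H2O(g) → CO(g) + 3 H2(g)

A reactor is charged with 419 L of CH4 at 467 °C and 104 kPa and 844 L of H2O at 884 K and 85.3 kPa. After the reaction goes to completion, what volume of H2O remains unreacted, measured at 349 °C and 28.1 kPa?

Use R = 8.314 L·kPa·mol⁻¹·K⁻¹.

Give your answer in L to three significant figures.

500 L

n(CH4) = PV/RT = (104 × 419) / (8.314 × 740.15) = 7.081 mol
n(H2O) = PV/RT = (85.3 × 844) / (8.314 × 884) = 9.796 mol
For 7.081 mol CH4, stoichiometry requires (1/1) × 7.081 = 7.081 mol H2O; 9.796 mol is available, so CH4 is limiting.
n(H2O) consumed = (1/1) × 7.081 = 7.081 mol; remaining = 9.796 − 7.081 = 2.715 mol
V(H2O) = nRT/P = 2.715 × 8.314 × 622.15 / 28.1 = 499.8 L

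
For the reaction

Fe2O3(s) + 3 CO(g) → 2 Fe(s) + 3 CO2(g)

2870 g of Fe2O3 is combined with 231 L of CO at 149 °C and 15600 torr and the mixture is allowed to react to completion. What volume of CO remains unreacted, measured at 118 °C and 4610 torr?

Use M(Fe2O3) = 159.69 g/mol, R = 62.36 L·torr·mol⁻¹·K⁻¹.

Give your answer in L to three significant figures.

n(Fe2O3) = 2870 / 159.69 = 17.97 mol
n(CO) = PV/RT = (15600 × 231) / (62.36 × 422.15) = 136.9 mol
For 17.97 mol Fe2O3, stoichiometry requires (3/1) × 17.97 = 53.91 mol CO; 136.9 mol is available, so Fe2O3 is limiting.
n(CO) consumed = (3/1) × 17.97 = 53.91 mol; remaining = 136.9 − 53.91 = 82.99 mol
V(CO) = nRT/P = 82.99 × 62.36 × 391.15 / 4610 = 439.1 L

439 L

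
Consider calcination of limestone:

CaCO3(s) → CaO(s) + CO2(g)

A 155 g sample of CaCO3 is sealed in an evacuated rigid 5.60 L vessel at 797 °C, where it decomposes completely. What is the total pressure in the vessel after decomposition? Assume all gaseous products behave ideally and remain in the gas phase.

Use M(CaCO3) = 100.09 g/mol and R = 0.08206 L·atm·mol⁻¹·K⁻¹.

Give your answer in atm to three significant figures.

n(CaCO3) = 155 / 100.09 = 1.549 mol
n(gas produced) = (1/1) × 1.549 = 1.549 mol
P = nRT/V = 1.549 × 0.08206 × 1070.15 / 5.60 = 24.29 atm

24.3 atm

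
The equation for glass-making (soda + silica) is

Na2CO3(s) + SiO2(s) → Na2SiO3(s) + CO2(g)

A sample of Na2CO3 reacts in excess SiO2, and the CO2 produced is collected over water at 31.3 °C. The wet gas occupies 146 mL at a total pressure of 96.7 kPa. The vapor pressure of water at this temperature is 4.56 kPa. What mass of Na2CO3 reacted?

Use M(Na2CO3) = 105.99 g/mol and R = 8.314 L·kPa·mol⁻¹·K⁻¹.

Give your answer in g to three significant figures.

0.563 g

P(CO2) = 96.7 − 4.56 = 92.14 kPa
n(CO2) = PV/RT = (92.14 × 0.1460) / (8.314 × 304.45) = 0.005315 mol
n(Na2CO3) = (1/1) × 0.005315 = 0.005315 mol
m(Na2CO3) = 0.005315 × 105.99 = 0.5633 g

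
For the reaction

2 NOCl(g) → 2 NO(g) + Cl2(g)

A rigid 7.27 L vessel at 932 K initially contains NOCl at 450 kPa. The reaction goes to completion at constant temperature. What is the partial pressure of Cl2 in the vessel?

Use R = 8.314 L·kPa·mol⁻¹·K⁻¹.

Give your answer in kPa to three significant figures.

n(NOCl)₀ = PV/RT = (450 × 7.27) / (8.314 × 932) = 0.4222 mol
n(Cl2) = (1/2) × 0.4222 = 0.2111 mol
P(Cl2) = nRT/V = 0.2111 × 8.314 × 932 / 7.27 = 225.0 kPa

225 kPa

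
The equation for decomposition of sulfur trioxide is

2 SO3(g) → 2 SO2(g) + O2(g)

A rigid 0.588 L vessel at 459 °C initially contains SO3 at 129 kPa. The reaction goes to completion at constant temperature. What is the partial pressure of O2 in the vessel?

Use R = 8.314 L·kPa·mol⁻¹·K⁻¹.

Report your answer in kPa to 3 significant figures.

64.5 kPa

n(SO3)₀ = PV/RT = (129 × 0.588) / (8.314 × 732.15) = 0.01246 mol
n(O2) = (1/2) × 0.01246 = 0.006230 mol
P(O2) = nRT/V = 0.006230 × 8.314 × 732.15 / 0.588 = 64.49 kPa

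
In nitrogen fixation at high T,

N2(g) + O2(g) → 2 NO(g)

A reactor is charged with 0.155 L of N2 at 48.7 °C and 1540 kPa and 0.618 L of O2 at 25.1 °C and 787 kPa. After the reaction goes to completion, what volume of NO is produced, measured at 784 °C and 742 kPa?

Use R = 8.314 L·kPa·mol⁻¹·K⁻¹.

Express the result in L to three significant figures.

2.11 L

n(N2) = PV/RT = (1540 × 0.155) / (8.314 × 321.85) = 0.08920 mol
n(O2) = PV/RT = (787 × 0.618) / (8.314 × 298.25) = 0.1961 mol
For 0.08920 mol N2, stoichiometry requires (1/1) × 0.08920 = 0.08920 mol O2; 0.1961 mol is available, so N2 is limiting.
n(NO) = (2/1) × 0.08920 = 0.1784 mol
V(NO) = nRT/P = 0.1784 × 8.314 × 1057.15 / 742 = 2.113 L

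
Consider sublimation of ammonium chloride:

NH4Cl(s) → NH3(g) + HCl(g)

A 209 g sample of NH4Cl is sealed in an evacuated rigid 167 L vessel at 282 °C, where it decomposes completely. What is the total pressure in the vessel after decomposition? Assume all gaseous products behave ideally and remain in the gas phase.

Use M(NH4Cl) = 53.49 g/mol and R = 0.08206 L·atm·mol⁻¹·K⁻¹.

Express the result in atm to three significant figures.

n(NH4Cl) = 209 / 53.49 = 3.907 mol
n(gas produced) = (2/1) × 3.907 = 7.814 mol
P = nRT/V = 7.814 × 0.08206 × 555.15 / 167 = 2.132 atm

2.13 atm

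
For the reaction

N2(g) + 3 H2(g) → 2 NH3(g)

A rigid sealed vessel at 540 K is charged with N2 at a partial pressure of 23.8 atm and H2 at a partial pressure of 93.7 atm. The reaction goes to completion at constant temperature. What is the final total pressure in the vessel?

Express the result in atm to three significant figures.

69.9 atm

With V and T fixed, P_i ∝ n_i, so the mole ratios apply directly to partial pressures at 540 K.
P(H2) required for 23.8 atm of N2 = (3/1) × 23.8 = 71.40 atm; available 93.7 atm, so N2 is limiting.
P(H2) remaining = 93.7 − (3/1) × 23.8 = 22.30 atm
P(gaseous products) = (2)/1 × 23.8 = 47.60 atm
P_total at 540 K = 22.30 + 47.60 = 69.90 atm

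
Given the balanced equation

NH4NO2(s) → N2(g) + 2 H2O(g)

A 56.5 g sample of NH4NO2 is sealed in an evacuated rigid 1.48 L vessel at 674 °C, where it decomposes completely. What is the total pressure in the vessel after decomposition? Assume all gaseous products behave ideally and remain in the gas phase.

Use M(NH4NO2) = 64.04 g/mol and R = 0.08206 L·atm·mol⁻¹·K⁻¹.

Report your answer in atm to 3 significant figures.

139 atm

n(NH4NO2) = 56.5 / 64.04 = 0.8823 mol
n(gas produced) = (3/1) × 0.8823 = 2.647 mol
P = nRT/V = 2.647 × 0.08206 × 947.15 / 1.48 = 139.0 atm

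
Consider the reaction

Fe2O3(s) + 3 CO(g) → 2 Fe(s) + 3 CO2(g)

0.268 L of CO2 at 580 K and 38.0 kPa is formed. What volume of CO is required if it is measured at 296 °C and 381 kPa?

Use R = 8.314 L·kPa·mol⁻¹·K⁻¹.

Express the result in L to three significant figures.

n(CO2) = PV/RT = (38.0 × 0.268) / (8.314 × 580) = 0.002112 mol
n(CO) = (3/3) × 0.002112 = 0.002112 mol
V = nRT/P = 0.002112 × 8.314 × 569.15 / 381 = 0.02623 L

0.0262 L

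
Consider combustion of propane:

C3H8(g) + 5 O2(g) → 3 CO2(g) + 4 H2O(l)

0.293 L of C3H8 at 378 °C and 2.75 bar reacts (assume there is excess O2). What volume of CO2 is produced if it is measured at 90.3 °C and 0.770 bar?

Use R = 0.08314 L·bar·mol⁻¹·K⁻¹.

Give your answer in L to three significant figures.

n(C3H8) = PV/RT = (2.75 × 0.293) / (0.08314 × 651.15) = 0.01488 mol
n(CO2) = (3/1) × 0.01488 = 0.04464 mol
V = nRT/P = 0.04464 × 0.08314 × 363.45 / 0.770 = 1.752 L

1.75 L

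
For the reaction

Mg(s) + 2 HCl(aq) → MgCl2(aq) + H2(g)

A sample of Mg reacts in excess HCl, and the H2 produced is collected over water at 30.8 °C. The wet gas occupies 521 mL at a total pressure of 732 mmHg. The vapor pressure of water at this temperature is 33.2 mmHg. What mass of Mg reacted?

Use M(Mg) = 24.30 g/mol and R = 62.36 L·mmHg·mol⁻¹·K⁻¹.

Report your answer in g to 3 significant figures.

0.467 g

P(H2) = 732 − 33.2 = 698.8 mmHg
n(H2) = PV/RT = (698.8 × 0.5210) / (62.36 × 303.95) = 0.01921 mol
n(Mg) = (1/1) × 0.01921 = 0.01921 mol
m(Mg) = 0.01921 × 24.30 = 0.4668 g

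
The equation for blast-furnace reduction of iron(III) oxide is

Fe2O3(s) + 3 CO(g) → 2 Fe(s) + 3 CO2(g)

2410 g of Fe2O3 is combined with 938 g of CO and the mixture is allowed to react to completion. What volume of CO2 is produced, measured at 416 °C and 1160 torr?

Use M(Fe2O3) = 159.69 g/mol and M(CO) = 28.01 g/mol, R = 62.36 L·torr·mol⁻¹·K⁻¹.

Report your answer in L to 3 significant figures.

n(Fe2O3) = 2410 / 159.69 = 15.09 mol
n(CO) = 938 / 28.01 = 33.49 mol
For 15.09 mol Fe2O3, stoichiometry requires (3/1) × 15.09 = 45.27 mol CO; 33.49 mol is available, so CO is limiting.
n(CO2) = (3/3) × 33.49 = 33.49 mol
V(CO2) = nRT/P = 33.49 × 62.36 × 689.15 / 1160 = 1241 L

1240 L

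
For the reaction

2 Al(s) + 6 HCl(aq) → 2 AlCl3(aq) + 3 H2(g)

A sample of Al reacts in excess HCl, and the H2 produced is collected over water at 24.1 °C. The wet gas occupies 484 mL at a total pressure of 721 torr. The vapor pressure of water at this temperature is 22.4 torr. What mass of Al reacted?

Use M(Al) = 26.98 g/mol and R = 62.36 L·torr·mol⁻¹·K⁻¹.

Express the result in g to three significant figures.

0.328 g

P(H2) = 721 − 22.4 = 698.6 torr
n(H2) = PV/RT = (698.6 × 0.4840) / (62.36 × 297.25) = 0.01824 mol
n(Al) = (2/3) × 0.01824 = 0.01216 mol
m(Al) = 0.01216 × 26.98 = 0.3281 g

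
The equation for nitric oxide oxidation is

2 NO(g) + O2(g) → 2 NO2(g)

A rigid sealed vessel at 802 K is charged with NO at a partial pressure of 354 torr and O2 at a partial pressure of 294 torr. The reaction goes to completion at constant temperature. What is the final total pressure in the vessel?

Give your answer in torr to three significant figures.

471 torr

With V and T fixed, P_i ∝ n_i, so the mole ratios apply directly to partial pressures at 802 K.
P(O2) required for 354 torr of NO = (1/2) × 354 = 177.0 torr; available 294 torr, so NO is limiting.
P(O2) remaining = 294 − (1/2) × 354 = 117.0 torr
P(gaseous products) = (2)/2 × 354 = 354.0 torr
P_total at 802 K = 117.0 + 354.0 = 471.0 torr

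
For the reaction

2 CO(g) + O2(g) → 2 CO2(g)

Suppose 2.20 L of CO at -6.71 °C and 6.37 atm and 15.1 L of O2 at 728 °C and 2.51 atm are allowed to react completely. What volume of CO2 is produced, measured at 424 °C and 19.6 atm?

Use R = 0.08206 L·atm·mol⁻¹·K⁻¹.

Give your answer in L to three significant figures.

n(CO) = PV/RT = (6.37 × 2.20) / (0.08206 × 266.44) = 0.6410 mol
n(O2) = PV/RT = (2.51 × 15.1) / (0.08206 × 1001.15) = 0.4613 mol
For 0.6410 mol CO, stoichiometry requires (1/2) × 0.6410 = 0.3205 mol O2; 0.4613 mol is available, so CO is limiting.
n(CO2) = (2/2) × 0.6410 = 0.6410 mol
V(CO2) = nRT/P = 0.6410 × 0.08206 × 697.15 / 19.6 = 1.871 L

1.87 L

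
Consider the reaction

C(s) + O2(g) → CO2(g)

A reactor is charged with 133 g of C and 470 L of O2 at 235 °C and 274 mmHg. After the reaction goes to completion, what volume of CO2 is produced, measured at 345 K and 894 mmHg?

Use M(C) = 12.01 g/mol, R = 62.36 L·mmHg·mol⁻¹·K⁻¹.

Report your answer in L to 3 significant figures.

97.8 L

n(C) = 133 / 12.01 = 11.07 mol
n(O2) = PV/RT = (274 × 470) / (62.36 × 508.15) = 4.064 mol
For 11.07 mol C, stoichiometry requires (1/1) × 11.07 = 11.07 mol O2; 4.064 mol is available, so O2 is limiting.
n(CO2) = (1/1) × 4.064 = 4.064 mol
V(CO2) = nRT/P = 4.064 × 62.36 × 345 / 894 = 97.80 L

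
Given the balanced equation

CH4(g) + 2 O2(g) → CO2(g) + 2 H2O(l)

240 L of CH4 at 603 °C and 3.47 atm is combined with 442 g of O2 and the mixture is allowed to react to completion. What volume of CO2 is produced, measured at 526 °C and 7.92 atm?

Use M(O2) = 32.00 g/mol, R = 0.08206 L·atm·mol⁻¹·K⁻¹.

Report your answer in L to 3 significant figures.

57.2 L

n(CH4) = PV/RT = (3.47 × 240) / (0.08206 × 876.15) = 11.58 mol
n(O2) = 442 / 32.00 = 13.81 mol
For 11.58 mol CH4, stoichiometry requires (2/1) × 11.58 = 23.16 mol O2; 13.81 mol is available, so O2 is limiting.
n(CO2) = (1/2) × 13.81 = 6.905 mol
V(CO2) = nRT/P = 6.905 × 0.08206 × 799.15 / 7.92 = 57.17 L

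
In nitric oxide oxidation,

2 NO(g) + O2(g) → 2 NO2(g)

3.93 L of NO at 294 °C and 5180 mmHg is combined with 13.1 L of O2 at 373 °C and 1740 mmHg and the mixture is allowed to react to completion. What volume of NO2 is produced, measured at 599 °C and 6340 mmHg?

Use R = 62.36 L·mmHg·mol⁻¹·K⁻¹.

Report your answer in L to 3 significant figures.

n(NO) = PV/RT = (5180 × 3.93) / (62.36 × 567.15) = 0.5756 mol
n(O2) = PV/RT = (1740 × 13.1) / (62.36 × 646.15) = 0.5657 mol
For 0.5756 mol NO, stoichiometry requires (1/2) × 0.5756 = 0.2878 mol O2; 0.5657 mol is available, so NO is limiting.
n(NO2) = (2/2) × 0.5756 = 0.5756 mol
V(NO2) = nRT/P = 0.5756 × 62.36 × 872.15 / 6340 = 4.938 L

4.94 L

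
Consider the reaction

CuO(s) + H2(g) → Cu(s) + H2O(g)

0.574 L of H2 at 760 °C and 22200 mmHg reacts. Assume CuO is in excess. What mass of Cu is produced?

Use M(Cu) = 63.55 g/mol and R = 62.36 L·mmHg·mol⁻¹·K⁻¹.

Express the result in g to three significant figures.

12.6 g

n(H2) = PV/RT = (22200 × 0.574) / (62.36 × 1033.15) = 0.1978 mol
n(Cu) = (1/1) × 0.1978 = 0.1978 mol
m(Cu) = 0.1978 × 63.55 = 12.57 g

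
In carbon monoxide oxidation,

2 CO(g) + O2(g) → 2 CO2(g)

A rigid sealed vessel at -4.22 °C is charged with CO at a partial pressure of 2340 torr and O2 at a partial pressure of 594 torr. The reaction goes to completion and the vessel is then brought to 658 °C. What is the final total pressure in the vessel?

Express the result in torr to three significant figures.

At constant V, partial pressures at -4.22 °C are proportional to moles, so apply stoichiometry directly to pressures.
P(O2) required for 2340 torr of CO = (1/2) × 2340 = 1170 torr; available 594 torr, so O2 is limiting.
P(CO) remaining = 2340 − (2/1) × 594 = 1152 torr
P(gaseous products) = (2)/1 × 594 = 1188 torr
P_total at -4.22 °C = 1152 + 1188 = 2340 torr
Scaling to 658 °C: P = 2340 × 931.15/268.93 = 8102 torr

8100 torr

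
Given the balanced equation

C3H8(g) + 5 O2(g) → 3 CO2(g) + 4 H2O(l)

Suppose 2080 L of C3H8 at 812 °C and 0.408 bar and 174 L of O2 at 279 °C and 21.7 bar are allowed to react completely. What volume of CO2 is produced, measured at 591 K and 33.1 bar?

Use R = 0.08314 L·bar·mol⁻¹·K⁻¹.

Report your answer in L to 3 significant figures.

n(C3H8) = PV/RT = (0.408 × 2080) / (0.08314 × 1085.15) = 9.406 mol
n(O2) = PV/RT = (21.7 × 174) / (0.08314 × 552.15) = 82.25 mol
For 9.406 mol C3H8, stoichiometry requires (5/1) × 9.406 = 47.03 mol O2; 82.25 mol is available, so C3H8 is limiting.
n(CO2) = (3/1) × 9.406 = 28.22 mol
V(CO2) = nRT/P = 28.22 × 0.08314 × 591 / 33.1 = 41.89 L

41.9 L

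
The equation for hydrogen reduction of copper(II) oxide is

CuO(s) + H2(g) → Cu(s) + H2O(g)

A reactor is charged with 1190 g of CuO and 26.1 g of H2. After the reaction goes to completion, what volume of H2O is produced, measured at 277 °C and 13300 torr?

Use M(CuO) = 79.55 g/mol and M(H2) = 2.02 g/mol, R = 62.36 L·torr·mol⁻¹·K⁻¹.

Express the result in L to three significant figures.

n(CuO) = 1190 / 79.55 = 14.96 mol
n(H2) = 26.1 / 2.02 = 12.92 mol
For 14.96 mol CuO, stoichiometry requires (1/1) × 14.96 = 14.96 mol H2; 12.92 mol is available, so H2 is limiting.
n(H2O) = (1/1) × 12.92 = 12.92 mol
V(H2O) = nRT/P = 12.92 × 62.36 × 550.15 / 13300 = 33.33 L

33.3 L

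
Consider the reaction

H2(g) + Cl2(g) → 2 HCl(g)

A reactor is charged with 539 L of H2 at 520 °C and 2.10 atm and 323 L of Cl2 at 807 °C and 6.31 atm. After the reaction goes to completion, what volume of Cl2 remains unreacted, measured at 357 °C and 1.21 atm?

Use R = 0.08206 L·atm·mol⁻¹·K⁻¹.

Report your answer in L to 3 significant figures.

239 L

n(H2) = PV/RT = (2.10 × 539) / (0.08206 × 793.15) = 17.39 mol
n(Cl2) = PV/RT = (6.31 × 323) / (0.08206 × 1080.15) = 22.99 mol
For 17.39 mol H2, stoichiometry requires (1/1) × 17.39 = 17.39 mol Cl2; 22.99 mol is available, so H2 is limiting.
n(Cl2) consumed = (1/1) × 17.39 = 17.39 mol; remaining = 22.99 − 17.39 = 5.600 mol
V(Cl2) = nRT/P = 5.600 × 0.08206 × 630.15 / 1.21 = 239.3 L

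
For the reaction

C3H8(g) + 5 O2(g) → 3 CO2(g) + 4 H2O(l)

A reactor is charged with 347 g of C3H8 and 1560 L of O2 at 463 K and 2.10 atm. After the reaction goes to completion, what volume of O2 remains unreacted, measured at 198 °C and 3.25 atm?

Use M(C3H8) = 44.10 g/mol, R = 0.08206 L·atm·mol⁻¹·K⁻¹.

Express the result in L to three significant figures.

n(C3H8) = 347 / 44.10 = 7.868 mol
n(O2) = PV/RT = (2.10 × 1560) / (0.08206 × 463) = 86.22 mol
For 7.868 mol C3H8, stoichiometry requires (5/1) × 7.868 = 39.34 mol O2; 86.22 mol is available, so C3H8 is limiting.
n(O2) consumed = (5/1) × 7.868 = 39.34 mol; remaining = 86.22 − 39.34 = 46.88 mol
V(O2) = nRT/P = 46.88 × 0.08206 × 471.15 / 3.25 = 557.7 L

558 L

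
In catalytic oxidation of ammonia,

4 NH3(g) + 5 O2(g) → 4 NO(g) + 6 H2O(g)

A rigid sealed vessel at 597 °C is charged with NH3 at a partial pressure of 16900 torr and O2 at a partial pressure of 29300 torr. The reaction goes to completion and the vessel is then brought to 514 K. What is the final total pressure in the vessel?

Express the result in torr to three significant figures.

With V and T fixed, P_i ∝ n_i, so the mole ratios apply directly to partial pressures at 597 °C.
P(O2) required for 16900 torr of NH3 = (5/4) × 16900 = 21120 torr; available 29300 torr, so NH3 is limiting.
P(O2) remaining = 29300 − (5/4) × 16900 = 8175 torr
P(gaseous products) = (4+6)/4 × 16900 = 42250 torr
P_total at 597 °C = 8175 + 42250 = 50420 torr
Scaling to 514 K: P = 50420 × 514/870.15 = 29780 torr

29800 torr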